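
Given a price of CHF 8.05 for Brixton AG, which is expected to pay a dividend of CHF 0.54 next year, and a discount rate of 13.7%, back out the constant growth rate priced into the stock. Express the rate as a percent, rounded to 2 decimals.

6.99%

From P₀ = D₁/(r − g), the implied growth is g = r − D₁/P₀.
g = 0.137 − 0.54/8.05 = 0.137 − 0.06708 = 0.06992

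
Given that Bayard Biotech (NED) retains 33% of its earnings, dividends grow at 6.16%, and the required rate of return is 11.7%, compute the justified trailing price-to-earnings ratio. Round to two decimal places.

Payout ratio b = 1 − 0.33 = 0.67.
Justified trailing P/E = b(1+g)/(r−g) = 0.67×(1+0.0616)/(0.117−0.0616) = 12.8388

12.84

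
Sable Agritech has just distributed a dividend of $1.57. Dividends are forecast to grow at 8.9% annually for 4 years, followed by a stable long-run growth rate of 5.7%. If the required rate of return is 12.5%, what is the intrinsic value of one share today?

$27.22

Two-stage DDM. Project D₁…D_4 at 0.089, terminal growth 0.057, discount at r = 0.125.
D_1 = 1.7097
D_2 = 1.8619
D_3 = 2.0276
D_4 = 2.2081
Terminal value at t=4: TV = D_5/(r−g) = 2.3339/(0.125−0.057) = 34.3224
P₀ = 1.7097/(1+0.125)^1 + 1.8619/(1+0.125)^2 + 2.0276/(1+0.125)^3 + 2.2081/(1+0.125)^4 + 34.3224/(1+0.125)^4 = 27.2207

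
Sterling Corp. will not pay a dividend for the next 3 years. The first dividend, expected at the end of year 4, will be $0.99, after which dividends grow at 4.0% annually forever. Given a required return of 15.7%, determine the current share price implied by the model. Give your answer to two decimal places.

Deferred-dividend DDM. At t=3 the remaining stream is a growing perpetuity with first payment D_4 = 0.99.
V_3 = D_4/(r−g) = 0.99/(0.157−0.04) = 8.4615
P₀ = V_3/(1+r)^3 = 8.4615/(1+0.157)^3 = 5.4632

$5.46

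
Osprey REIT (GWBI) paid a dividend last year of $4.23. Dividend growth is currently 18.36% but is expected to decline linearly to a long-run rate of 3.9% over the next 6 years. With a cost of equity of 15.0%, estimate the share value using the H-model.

H-model: P₀ = D₀[(1+g_L) + H(g_S−g_L)]/(r−g_L), with H = 6/2 = 3.
P₀ = 4.23 × [(1+0.039) + 3×(0.1836−0.039)] / (0.15−0.039)
   = 4.23 × 1.4728 / 0.111 = 56.1256

$56.13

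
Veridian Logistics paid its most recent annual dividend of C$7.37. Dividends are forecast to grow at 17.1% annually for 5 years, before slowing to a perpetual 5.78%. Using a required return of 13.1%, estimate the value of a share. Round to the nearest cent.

C$167.67

Two-stage DDM. Project D₁…D_5 at 0.171, terminal growth 0.0578, discount at r = 0.131.
D_1 = 8.6303
D_2 = 10.1060
D_3 = 11.8342
D_4 = 13.8578
D_5 = 16.2275
Terminal value at t=5: TV = D_6/(r−g) = 17.1655/(0.131−0.0578) = 234.5009
P₀ = 8.6303/(1+0.131)^1 + 10.1060/(1+0.131)^2 + 11.8342/(1+0.131)^3 + 13.8578/(1+0.131)^4 + 16.2275/(1+0.131)^5 + 234.5009/(1+0.131)^5 = 167.6651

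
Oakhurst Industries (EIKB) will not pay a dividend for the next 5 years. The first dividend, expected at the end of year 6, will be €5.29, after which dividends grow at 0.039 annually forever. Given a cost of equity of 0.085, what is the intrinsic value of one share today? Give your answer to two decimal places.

Deferred-dividend DDM. At t=5 the remaining stream is a growing perpetuity with first payment D_6 = 5.29.
V_5 = D_6/(r−g) = 5.29/(0.085−0.039) = 115.0000
P₀ = V_5/(1+r)^5 = 115.0000/(1+0.085)^5 = 76.4802

€76.48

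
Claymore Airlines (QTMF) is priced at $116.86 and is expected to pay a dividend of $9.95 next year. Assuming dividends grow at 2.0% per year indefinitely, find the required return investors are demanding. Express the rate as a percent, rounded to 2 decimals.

Rearranging the constant-growth DDM: r = D₁/P₀ + g.
r = 9.9500 / 116.86 + 0.02 = 0.08514 + 0.02 = 0.10514

10.51%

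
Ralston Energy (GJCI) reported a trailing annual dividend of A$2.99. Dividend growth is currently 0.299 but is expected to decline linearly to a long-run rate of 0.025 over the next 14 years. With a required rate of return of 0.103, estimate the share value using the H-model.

A$112.82

H-model: P₀ = D₀[(1+g_L) + H(g_S−g_L)]/(r−g_L), with H = 14/2 = 7.
P₀ = 2.99 × [(1+0.025) + 7×(0.299−0.025)] / (0.103−0.025)
   = 2.99 × 2.9430 / 0.078 = 112.8150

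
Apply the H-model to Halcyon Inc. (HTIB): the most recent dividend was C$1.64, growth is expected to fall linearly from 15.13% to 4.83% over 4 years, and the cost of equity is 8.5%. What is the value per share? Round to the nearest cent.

H-model: P₀ = D₀[(1+g_L) + H(g_S−g_L)]/(r−g_L), with H = 4/2 = 2.
P₀ = 1.64 × [(1+0.0483) + 2×(0.1513−0.0483)] / (0.085−0.0483)
   = 1.64 × 1.2543 / 0.0367 = 56.0505

C$56.05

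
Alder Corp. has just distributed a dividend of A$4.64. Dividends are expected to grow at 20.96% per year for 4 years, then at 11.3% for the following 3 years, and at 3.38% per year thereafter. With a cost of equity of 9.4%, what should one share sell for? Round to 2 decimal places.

Three-stage DDM. Project D₁…D_7; terminal Gordon value at t=7 with g = 0.0338; discount at r = 0.094.
D_1 = 5.6125
D_2 = 6.7889
D_3 = 8.2119
D_4 = 9.9331
D_5 = 11.0555
D_6 = 12.3048
D_7 = 13.6953
TV_7 = 14.1582/(0.094−0.0338) = 235.1855
P₀ = Σ Dₜ/(1+r)ᵗ + TV_7/(1+r)^7 = 170.9412

A$170.94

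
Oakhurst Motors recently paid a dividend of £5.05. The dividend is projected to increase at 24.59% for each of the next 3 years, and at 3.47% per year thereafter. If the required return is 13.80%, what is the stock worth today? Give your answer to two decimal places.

Two-stage DDM. Project D₁…D_3 at 0.2459, terminal growth 0.0347, discount at r = 0.138.
D_1 = 6.2918
D_2 = 7.8389
D_3 = 9.7665
Terminal value at t=3: TV = D_4/(r−g) = 10.1054/(0.138−0.0347) = 97.8262
P₀ = 6.2918/(1+0.138)^1 + 7.8389/(1+0.138)^2 + 9.7665/(1+0.138)^3 + 97.8262/(1+0.138)^3 = 84.5874

£84.59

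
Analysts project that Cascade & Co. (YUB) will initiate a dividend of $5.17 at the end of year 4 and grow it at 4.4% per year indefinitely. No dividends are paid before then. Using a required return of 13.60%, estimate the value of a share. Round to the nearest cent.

$38.33

Deferred-dividend DDM. At t=3 the remaining stream is a growing perpetuity with first payment D_4 = 5.17.
V_3 = D_4/(r−g) = 5.17/(0.136−0.044) = 56.1957
P₀ = V_3/(1+r)^3 = 56.1957/(1+0.136)^3 = 38.3326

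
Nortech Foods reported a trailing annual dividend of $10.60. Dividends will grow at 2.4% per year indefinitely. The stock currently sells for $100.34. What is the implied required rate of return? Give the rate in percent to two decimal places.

Rearranging the constant-growth DDM: r = D₁/P₀ + g.
D₁ = 10.60 × (1 + 0.024) = 10.8544.
r = 10.8544 / 100.34 + 0.024 = 0.10818 + 0.024 = 0.13218

13.22%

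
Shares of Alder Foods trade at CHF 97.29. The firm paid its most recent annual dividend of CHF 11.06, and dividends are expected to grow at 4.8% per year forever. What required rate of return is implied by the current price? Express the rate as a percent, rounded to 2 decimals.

Rearranging the constant-growth DDM: r = D₁/P₀ + g.
D₁ = 11.06 × (1 + 0.048) = 11.5909.
r = 11.5909 / 97.29 + 0.048 = 0.11914 + 0.048 = 0.16714

16.71%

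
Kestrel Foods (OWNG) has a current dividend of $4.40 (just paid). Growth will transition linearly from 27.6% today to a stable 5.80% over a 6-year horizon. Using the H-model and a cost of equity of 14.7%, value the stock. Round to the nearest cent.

H-model: P₀ = D₀[(1+g_L) + H(g_S−g_L)]/(r−g_L), with H = 6/2 = 3.
P₀ = 4.40 × [(1+0.058) + 3×(0.276−0.058)] / (0.147−0.058)
   = 4.40 × 1.7120 / 0.089 = 84.6382

$84.64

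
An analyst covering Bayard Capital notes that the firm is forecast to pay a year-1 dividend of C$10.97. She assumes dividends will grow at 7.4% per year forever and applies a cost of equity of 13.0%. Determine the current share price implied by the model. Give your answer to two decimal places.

C$195.89

Gordon growth model: P₀ = D₁/(r − g), with D₁ = 10.97 given directly.
P₀ = 10.9700 / (0.13 − 0.074) = 10.9700 / 0.056 = 195.8929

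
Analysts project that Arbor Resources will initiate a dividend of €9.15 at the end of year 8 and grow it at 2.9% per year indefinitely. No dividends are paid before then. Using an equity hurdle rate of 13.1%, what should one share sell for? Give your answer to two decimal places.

Deferred-dividend DDM. At t=7 the remaining stream is a growing perpetuity with first payment D_8 = 9.15.
V_7 = D_8/(r−g) = 9.15/(0.131−0.029) = 89.7059
P₀ = V_7/(1+r)^7 = 89.7059/(1+0.131)^7 = 37.8951

€37.90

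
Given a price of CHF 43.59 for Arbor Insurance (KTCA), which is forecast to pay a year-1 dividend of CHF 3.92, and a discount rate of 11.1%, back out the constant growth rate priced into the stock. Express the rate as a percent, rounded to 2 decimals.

From P₀ = D₁/(r − g), the implied growth is g = r − D₁/P₀.
g = 0.111 − 3.92/43.59 = 0.111 − 0.08993 = 0.02107

2.11%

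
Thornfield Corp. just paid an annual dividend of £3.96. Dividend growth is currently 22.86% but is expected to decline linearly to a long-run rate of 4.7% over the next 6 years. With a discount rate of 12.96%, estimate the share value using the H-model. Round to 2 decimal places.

H-model: P₀ = D₀[(1+g_L) + H(g_S−g_L)]/(r−g_L), with H = 6/2 = 3.
P₀ = 3.96 × [(1+0.047) + 3×(0.2286−0.047)] / (0.1296−0.047)
   = 3.96 × 1.5918 / 0.0826 = 76.3139

£76.31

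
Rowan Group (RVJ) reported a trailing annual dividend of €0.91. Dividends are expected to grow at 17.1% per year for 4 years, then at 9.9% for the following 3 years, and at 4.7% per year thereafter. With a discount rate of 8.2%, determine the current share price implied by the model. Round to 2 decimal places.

€47.45

Three-stage DDM. Project D₁…D_7; terminal Gordon value at t=7 with g = 0.047; discount at r = 0.082.
D_1 = 1.0656
D_2 = 1.2478
D_3 = 1.4612
D_4 = 1.7111
D_5 = 1.8805
D_6 = 2.0666
D_7 = 2.2712
TV_7 = 2.3780/(0.082−0.047) = 67.9424
P₀ = Σ Dₜ/(1+r)ᵗ + TV_7/(1+r)^7 = 47.4504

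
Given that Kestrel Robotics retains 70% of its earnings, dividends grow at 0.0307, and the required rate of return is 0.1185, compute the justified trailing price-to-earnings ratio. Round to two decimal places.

Payout ratio b = 1 − 0.70 = 0.30.
Justified trailing P/E = b(1+g)/(r−g) = 0.30×(1+0.0307)/(0.1185−0.0307) = 3.5218

3.52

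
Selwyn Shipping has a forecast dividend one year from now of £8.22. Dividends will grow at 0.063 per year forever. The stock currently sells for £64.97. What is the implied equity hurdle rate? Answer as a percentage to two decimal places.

18.95%

Rearranging the constant-growth DDM: r = D₁/P₀ + g.
r = 8.2200 / 64.97 + 0.063 = 0.12652 + 0.063 = 0.18952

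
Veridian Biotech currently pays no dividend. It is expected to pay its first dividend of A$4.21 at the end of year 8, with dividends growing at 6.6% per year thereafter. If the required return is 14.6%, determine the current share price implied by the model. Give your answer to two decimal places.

A$20.27

Deferred-dividend DDM. At t=7 the remaining stream is a growing perpetuity with first payment D_8 = 4.21.
V_7 = D_8/(r−g) = 4.21/(0.146−0.066) = 52.6250
P₀ = V_7/(1+r)^7 = 52.6250/(1+0.146)^7 = 20.2721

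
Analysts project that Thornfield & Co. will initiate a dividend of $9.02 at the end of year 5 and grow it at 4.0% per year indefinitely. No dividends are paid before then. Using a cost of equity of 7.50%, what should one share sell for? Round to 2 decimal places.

$192.98

Deferred-dividend DDM. At t=4 the remaining stream is a growing perpetuity with first payment D_5 = 9.02.
V_4 = D_5/(r−g) = 9.02/(0.075−0.04) = 257.7143
P₀ = V_4/(1+r)^4 = 257.7143/(1+0.075)^4 = 192.9766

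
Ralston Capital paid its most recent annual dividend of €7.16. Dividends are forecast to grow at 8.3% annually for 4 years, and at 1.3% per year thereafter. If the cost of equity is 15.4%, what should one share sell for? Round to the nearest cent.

€64.40

Two-stage DDM. Project D₁…D_4 at 0.083, terminal growth 0.013, discount at r = 0.154.
D_1 = 7.7543
D_2 = 8.3979
D_3 = 9.0949
D_4 = 9.8498
Terminal value at t=4: TV = D_5/(r−g) = 9.9778/(0.154−0.013) = 70.7648
P₀ = 7.7543/(1+0.154)^1 + 8.3979/(1+0.154)^2 + 9.0949/(1+0.154)^3 + 9.8498/(1+0.154)^4 + 70.7648/(1+0.154)^4 = 64.3995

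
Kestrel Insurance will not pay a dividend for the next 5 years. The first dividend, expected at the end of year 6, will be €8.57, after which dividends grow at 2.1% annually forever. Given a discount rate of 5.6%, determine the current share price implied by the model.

€186.46

Deferred-dividend DDM. At t=5 the remaining stream is a growing perpetuity with first payment D_6 = 8.57.
V_5 = D_6/(r−g) = 8.57/(0.056−0.021) = 244.8571
P₀ = V_5/(1+r)^5 = 244.8571/(1+0.056)^5 = 186.4632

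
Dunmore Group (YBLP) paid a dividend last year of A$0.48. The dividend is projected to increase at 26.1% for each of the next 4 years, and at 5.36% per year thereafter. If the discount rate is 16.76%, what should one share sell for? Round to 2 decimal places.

Two-stage DDM. Project D₁…D_4 at 0.261, terminal growth 0.0536, discount at r = 0.1676.
D_1 = 0.6053
D_2 = 0.7633
D_3 = 0.9625
D_4 = 1.2137
Terminal value at t=4: TV = D_5/(r−g) = 1.2787/(0.1676−0.0536) = 11.2169
P₀ = 0.6053/(1+0.1676)^1 + 0.7633/(1+0.1676)^2 + 0.9625/(1+0.1676)^3 + 1.2137/(1+0.1676)^4 + 11.2169/(1+0.1676)^4 = 8.3712

A$8.37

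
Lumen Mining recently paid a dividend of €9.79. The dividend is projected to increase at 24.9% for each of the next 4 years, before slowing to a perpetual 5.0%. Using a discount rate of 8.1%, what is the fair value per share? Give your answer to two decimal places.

€647.89

Two-stage DDM. Project D₁…D_4 at 0.249, terminal growth 0.05, discount at r = 0.081.
D_1 = 12.2277
D_2 = 15.2724
D_3 = 19.0752
D_4 = 23.8250
Terminal value at t=4: TV = D_5/(r−g) = 25.0162/(0.081−0.05) = 806.9749
P₀ = 12.2277/(1+0.081)^1 + 15.2724/(1+0.081)^2 + 19.0752/(1+0.081)^3 + 23.8250/(1+0.081)^4 + 806.9749/(1+0.081)^4 = 647.8877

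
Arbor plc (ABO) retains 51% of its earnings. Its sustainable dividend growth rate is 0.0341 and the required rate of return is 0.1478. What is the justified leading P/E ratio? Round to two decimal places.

4.31

Payout ratio b = 1 − 0.51 = 0.49.
Justified leading P/E = b/(r−g) = 0.49/(0.1478−0.0341) = 4.3096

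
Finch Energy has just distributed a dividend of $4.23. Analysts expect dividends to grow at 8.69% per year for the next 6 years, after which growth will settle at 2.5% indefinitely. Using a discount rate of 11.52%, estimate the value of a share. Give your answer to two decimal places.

Two-stage DDM. Project D₁…D_6 at 0.0869, terminal growth 0.025, discount at r = 0.1152.
D_1 = 4.5976
D_2 = 4.9971
D_3 = 5.4314
D_4 = 5.9034
D_5 = 6.4164
D_6 = 6.9739
Terminal value at t=6: TV = D_7/(r−g) = 7.1483/(0.1152−0.025) = 79.2493
P₀ = 4.5976/(1+0.1152)^1 + 4.9971/(1+0.1152)^2 + 5.4314/(1+0.1152)^3 + 5.9034/(1+0.1152)^4 + 6.4164/(1+0.1152)^5 + 6.9739/(1+0.1152)^6 + 79.2493/(1+0.1152)^6 = 64.4170

$64.42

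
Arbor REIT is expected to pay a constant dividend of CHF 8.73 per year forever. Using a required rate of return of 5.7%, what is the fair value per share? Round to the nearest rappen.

Zero-growth DDM (perpetuity): P₀ = D/r = 8.73 / 0.057 = 153.1579

CHF 153.16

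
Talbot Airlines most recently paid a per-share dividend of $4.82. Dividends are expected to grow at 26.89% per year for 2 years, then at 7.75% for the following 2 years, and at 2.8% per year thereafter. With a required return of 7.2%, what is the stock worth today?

$185.47

Three-stage DDM. Project D₁…D_4; terminal Gordon value at t=4 with g = 0.028; discount at r = 0.072.
D_1 = 6.1161
D_2 = 7.7607
D_3 = 8.3622
D_4 = 9.0102
TV_4 = 9.2625/(0.072−0.028) = 210.5120
P₀ = Σ Dₜ/(1+r)ᵗ + TV_4/(1+r)^4 = 185.4726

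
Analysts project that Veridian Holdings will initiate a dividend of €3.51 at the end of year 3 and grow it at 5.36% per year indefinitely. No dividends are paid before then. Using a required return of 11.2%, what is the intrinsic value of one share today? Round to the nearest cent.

Deferred-dividend DDM. At t=2 the remaining stream is a growing perpetuity with first payment D_3 = 3.51.
V_2 = D_3/(r−g) = 3.51/(0.112−0.0536) = 60.1027
P₀ = V_2/(1+r)^2 = 60.1027/(1+0.112)^2 = 48.6054

€48.61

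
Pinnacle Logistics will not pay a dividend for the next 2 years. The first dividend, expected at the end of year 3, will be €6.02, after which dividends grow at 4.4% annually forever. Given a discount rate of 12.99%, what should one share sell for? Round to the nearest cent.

€54.89

Deferred-dividend DDM. At t=2 the remaining stream is a growing perpetuity with first payment D_3 = 6.02.
V_2 = D_3/(r−g) = 6.02/(0.1299−0.044) = 70.0815
P₀ = V_2/(1+r)^2 = 70.0815/(1+0.1299)^2 = 54.8938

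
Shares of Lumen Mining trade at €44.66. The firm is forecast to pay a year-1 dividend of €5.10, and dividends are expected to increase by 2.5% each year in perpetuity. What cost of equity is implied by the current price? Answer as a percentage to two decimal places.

Rearranging the constant-growth DDM: r = D₁/P₀ + g.
r = 5.1000 / 44.66 + 0.025 = 0.11420 + 0.025 = 0.13920

13.92%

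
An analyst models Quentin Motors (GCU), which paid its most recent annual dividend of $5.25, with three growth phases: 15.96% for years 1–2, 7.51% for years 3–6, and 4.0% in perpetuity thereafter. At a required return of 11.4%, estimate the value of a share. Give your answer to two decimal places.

$101.34

Three-stage DDM. Project D₁…D_6; terminal Gordon value at t=6 with g = 0.04; discount at r = 0.114.
D_1 = 6.0879
D_2 = 7.0595
D_3 = 7.5897
D_4 = 8.1597
D_5 = 8.7725
D_6 = 9.4313
TV_6 = 9.8085/(0.114−0.04) = 132.5479
P₀ = Σ Dₜ/(1+r)ᵗ + TV_6/(1+r)^6 = 101.3421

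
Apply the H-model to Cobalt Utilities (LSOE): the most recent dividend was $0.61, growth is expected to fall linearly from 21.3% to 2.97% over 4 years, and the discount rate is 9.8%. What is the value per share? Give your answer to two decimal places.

H-model: P₀ = D₀[(1+g_L) + H(g_S−g_L)]/(r−g_L), with H = 4/2 = 2.
P₀ = 0.61 × [(1+0.0297) + 2×(0.213−0.0297)] / (0.098−0.0297)
   = 0.61 × 1.3963 / 0.0683 = 12.4706

$12.47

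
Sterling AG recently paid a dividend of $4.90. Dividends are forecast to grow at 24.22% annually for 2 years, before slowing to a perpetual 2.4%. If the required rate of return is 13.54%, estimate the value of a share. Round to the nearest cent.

Two-stage DDM. Project D₁…D_2 at 0.2422, terminal growth 0.024, discount at r = 0.1354.
D_1 = 6.0868
D_2 = 7.5610
Terminal value at t=2: TV = D_3/(r−g) = 7.7425/(0.1354−0.024) = 69.5015
P₀ = 6.0868/(1+0.1354)^1 + 7.5610/(1+0.1354)^2 + 69.5015/(1+0.1354)^2 = 65.1394

$65.14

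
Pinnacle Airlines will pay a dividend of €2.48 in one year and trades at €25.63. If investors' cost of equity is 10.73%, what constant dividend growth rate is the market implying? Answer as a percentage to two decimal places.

1.05%

From P₀ = D₁/(r − g), the implied growth is g = r − D₁/P₀.
g = 0.1073 − 2.48/25.63 = 0.1073 − 0.09676 = 0.01054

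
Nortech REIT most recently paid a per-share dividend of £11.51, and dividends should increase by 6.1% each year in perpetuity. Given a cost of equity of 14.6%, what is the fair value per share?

£143.67

Gordon growth model: P₀ = D₁/(r − g). D₁ = 11.51 × (1 + 0.061) = 12.2121.
P₀ = 12.2121 / (0.146 − 0.061) = 12.2121 / 0.085 = 143.6719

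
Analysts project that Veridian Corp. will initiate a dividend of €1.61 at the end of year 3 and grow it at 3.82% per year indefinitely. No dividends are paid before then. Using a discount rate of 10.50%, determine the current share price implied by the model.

Deferred-dividend DDM. At t=2 the remaining stream is a growing perpetuity with first payment D_3 = 1.61.
V_2 = D_3/(r−g) = 1.61/(0.105−0.0382) = 24.1018
P₀ = V_2/(1+r)^2 = 24.1018/(1+0.105)^2 = 19.7390

€19.74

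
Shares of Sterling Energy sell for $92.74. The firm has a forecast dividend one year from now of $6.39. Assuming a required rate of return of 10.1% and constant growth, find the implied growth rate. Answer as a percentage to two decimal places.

3.21%

From P₀ = D₁/(r − g), the implied growth is g = r − D₁/P₀.
g = 0.101 − 6.39/92.74 = 0.101 − 0.06890 = 0.03210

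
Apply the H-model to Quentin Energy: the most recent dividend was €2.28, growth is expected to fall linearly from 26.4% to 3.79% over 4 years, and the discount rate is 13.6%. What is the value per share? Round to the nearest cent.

€34.63

H-model: P₀ = D₀[(1+g_L) + H(g_S−g_L)]/(r−g_L), with H = 4/2 = 2.
P₀ = 2.28 × [(1+0.0379) + 2×(0.264−0.0379)] / (0.136−0.0379)
   = 2.28 × 1.4901 / 0.0981 = 34.6323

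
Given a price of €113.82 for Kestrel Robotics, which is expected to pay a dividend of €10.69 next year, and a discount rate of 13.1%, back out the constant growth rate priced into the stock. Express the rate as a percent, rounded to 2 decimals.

3.71%

From P₀ = D₁/(r − g), the implied growth is g = r − D₁/P₀.
g = 0.131 − 10.69/113.82 = 0.131 − 0.09392 = 0.03708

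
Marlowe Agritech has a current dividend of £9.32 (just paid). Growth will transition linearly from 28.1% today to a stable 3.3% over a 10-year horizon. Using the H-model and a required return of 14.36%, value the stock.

H-model: P₀ = D₀[(1+g_L) + H(g_S−g_L)]/(r−g_L), with H = 10/2 = 5.
P₀ = 9.32 × [(1+0.033) + 5×(0.281−0.033)] / (0.1436−0.033)
   = 9.32 × 2.2730 / 0.1106 = 191.5403

£191.54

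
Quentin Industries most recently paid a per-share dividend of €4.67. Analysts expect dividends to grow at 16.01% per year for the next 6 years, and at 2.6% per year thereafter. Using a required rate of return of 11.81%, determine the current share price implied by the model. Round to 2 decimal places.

Two-stage DDM. Project D₁…D_6 at 0.1601, terminal growth 0.026, discount at r = 0.1181.
D_1 = 5.4177
D_2 = 6.2850
D_3 = 7.2913
D_4 = 8.4586
D_5 = 9.8128
D_6 = 11.3839
Terminal value at t=6: TV = D_7/(r−g) = 11.6798/(0.1181−0.026) = 126.8169
P₀ = 5.4177/(1+0.1181)^1 + 6.2850/(1+0.1181)^2 + 7.2913/(1+0.1181)^3 + 8.4586/(1+0.1181)^4 + 9.8128/(1+0.1181)^5 + 11.3839/(1+0.1181)^6 + 126.8169/(1+0.1181)^6 = 96.8506

€96.85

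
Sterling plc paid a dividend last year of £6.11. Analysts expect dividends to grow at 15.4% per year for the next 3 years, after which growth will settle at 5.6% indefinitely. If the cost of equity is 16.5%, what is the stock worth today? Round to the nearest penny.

Two-stage DDM. Project D₁…D_3 at 0.154, terminal growth 0.056, discount at r = 0.165.
D_1 = 7.0509
D_2 = 8.1368
D_3 = 9.3898
Terminal value at t=3: TV = D_4/(r−g) = 9.9157/(0.165−0.056) = 90.9696
P₀ = 7.0509/(1+0.165)^1 + 8.1368/(1+0.165)^2 + 9.3898/(1+0.165)^3 + 90.9696/(1+0.165)^3 = 75.5192

£75.52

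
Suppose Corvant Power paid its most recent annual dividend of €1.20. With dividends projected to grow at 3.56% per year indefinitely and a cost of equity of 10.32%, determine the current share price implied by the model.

€18.38

Gordon growth model: P₀ = D₁/(r − g). D₁ = 1.20 × (1 + 0.0356) = 1.2427.
P₀ = 1.2427 / (0.1032 − 0.0356) = 1.2427 / 0.0676 = 18.3834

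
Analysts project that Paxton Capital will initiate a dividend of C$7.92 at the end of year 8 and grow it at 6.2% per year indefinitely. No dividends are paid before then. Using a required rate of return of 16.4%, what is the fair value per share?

Deferred-dividend DDM. At t=7 the remaining stream is a growing perpetuity with first payment D_8 = 7.92.
V_7 = D_8/(r−g) = 7.92/(0.164−0.062) = 77.6471
P₀ = V_7/(1+r)^7 = 77.6471/(1+0.164)^7 = 26.8197

C$26.82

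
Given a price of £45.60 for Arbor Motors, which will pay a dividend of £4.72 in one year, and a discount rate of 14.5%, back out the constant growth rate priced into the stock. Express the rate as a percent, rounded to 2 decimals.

From P₀ = D₁/(r − g), the implied growth is g = r − D₁/P₀.
g = 0.145 − 4.72/45.60 = 0.145 − 0.10351 = 0.04149

4.15%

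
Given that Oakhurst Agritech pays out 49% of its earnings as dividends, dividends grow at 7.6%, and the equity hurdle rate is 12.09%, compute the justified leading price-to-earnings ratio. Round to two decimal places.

10.91

Justified leading P/E = b/(r−g) = 0.49/(0.1209−0.076) = 10.9131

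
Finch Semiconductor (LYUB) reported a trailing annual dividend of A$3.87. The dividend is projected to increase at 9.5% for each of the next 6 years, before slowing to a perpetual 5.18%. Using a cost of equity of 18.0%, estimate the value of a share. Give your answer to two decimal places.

Two-stage DDM. Project D₁…D_6 at 0.095, terminal growth 0.0518, discount at r = 0.18.
D_1 = 4.2377
D_2 = 4.6402
D_3 = 5.0810
D_4 = 5.5637
D_5 = 6.0923
D_6 = 6.6711
Terminal value at t=6: TV = D_7/(r−g) = 7.0166/(0.18−0.0518) = 54.7319
P₀ = 4.2377/(1+0.18)^1 + 4.6402/(1+0.18)^2 + 5.0810/(1+0.18)^3 + 5.5637/(1+0.18)^4 + 6.0923/(1+0.18)^5 + 6.6711/(1+0.18)^6 + 54.7319/(1+0.18)^6 = 38.2946

A$38.29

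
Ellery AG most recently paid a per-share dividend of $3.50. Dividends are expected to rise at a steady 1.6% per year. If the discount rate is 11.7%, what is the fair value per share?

$35.21

Gordon growth model: P₀ = D₁/(r − g). D₁ = 3.50 × (1 + 0.016) = 3.5560.
P₀ = 3.5560 / (0.117 − 0.016) = 3.5560 / 0.101 = 35.2079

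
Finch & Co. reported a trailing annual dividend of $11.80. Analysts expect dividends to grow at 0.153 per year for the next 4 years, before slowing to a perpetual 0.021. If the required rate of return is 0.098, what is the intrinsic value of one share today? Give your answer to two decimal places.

$243.66

Two-stage DDM. Project D₁…D_4 at 0.153, terminal growth 0.021, discount at r = 0.098.
D_1 = 13.6054
D_2 = 15.6870
D_3 = 18.0871
D_4 = 20.8545
Terminal value at t=4: TV = D_5/(r−g) = 21.2924/(0.098−0.021) = 276.5249
P₀ = 13.6054/(1+0.098)^1 + 15.6870/(1+0.098)^2 + 18.0871/(1+0.098)^3 + 20.8545/(1+0.098)^4 + 276.5249/(1+0.098)^4 = 243.6644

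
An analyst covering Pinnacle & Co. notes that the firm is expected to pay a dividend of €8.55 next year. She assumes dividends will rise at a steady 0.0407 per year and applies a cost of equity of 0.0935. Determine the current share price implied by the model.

Gordon growth model: P₀ = D₁/(r − g), with D₁ = 8.55 given directly.
P₀ = 8.5500 / (0.0935 − 0.0407) = 8.5500 / 0.0528 = 161.9318

€161.93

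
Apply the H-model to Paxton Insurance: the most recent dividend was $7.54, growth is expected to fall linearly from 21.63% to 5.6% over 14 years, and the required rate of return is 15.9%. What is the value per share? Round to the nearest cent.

$159.45

H-model: P₀ = D₀[(1+g_L) + H(g_S−g_L)]/(r−g_L), with H = 14/2 = 7.
P₀ = 7.54 × [(1+0.056) + 7×(0.2163−0.056)] / (0.159−0.056)
   = 7.54 × 2.1781 / 0.103 = 159.4454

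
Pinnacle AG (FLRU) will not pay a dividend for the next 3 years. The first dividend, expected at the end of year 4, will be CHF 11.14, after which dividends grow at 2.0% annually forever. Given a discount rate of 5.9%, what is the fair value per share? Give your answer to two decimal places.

CHF 240.51

Deferred-dividend DDM. At t=3 the remaining stream is a growing perpetuity with first payment D_4 = 11.14.
V_3 = D_4/(r−g) = 11.14/(0.059−0.02) = 285.6410
P₀ = V_3/(1+r)^3 = 285.6410/(1+0.059)^3 = 240.5098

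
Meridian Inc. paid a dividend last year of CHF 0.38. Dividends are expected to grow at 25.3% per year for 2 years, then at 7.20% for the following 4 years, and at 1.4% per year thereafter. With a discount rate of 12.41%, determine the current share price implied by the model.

CHF 6.17

Three-stage DDM. Project D₁…D_6; terminal Gordon value at t=6 with g = 0.014; discount at r = 0.1241.
D_1 = 0.4761
D_2 = 0.5966
D_3 = 0.6396
D_4 = 0.6856
D_5 = 0.7350
D_6 = 0.7879
TV_6 = 0.7989/(0.1241−0.014) = 7.2563
P₀ = Σ Dₜ/(1+r)ᵗ + TV_6/(1+r)^6 = 6.1719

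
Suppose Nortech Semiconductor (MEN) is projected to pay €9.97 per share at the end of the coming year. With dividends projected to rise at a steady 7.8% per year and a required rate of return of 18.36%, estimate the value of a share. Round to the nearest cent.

Gordon growth model: P₀ = D₁/(r − g), with D₁ = 9.97 given directly.
P₀ = 9.9700 / (0.1836 − 0.078) = 9.9700 / 0.1056 = 94.4129

€94.41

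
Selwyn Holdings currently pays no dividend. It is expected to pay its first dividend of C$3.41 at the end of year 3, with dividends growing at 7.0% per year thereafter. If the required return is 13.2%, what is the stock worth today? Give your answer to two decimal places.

C$42.92

Deferred-dividend DDM. At t=2 the remaining stream is a growing perpetuity with first payment D_3 = 3.41.
V_2 = D_3/(r−g) = 3.41/(0.132−0.07) = 55.0000
P₀ = V_2/(1+r)^2 = 55.0000/(1+0.132)^2 = 42.9210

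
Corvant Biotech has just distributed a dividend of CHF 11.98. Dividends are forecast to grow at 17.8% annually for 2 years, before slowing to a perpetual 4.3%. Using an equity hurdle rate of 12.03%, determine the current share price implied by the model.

Two-stage DDM. Project D₁…D_2 at 0.178, terminal growth 0.043, discount at r = 0.1203.
D_1 = 14.1124
D_2 = 16.6245
Terminal value at t=2: TV = D_3/(r−g) = 17.3393/(0.1203−0.043) = 224.3118
P₀ = 14.1124/(1+0.1203)^1 + 16.6245/(1+0.1203)^2 + 224.3118/(1+0.1203)^2 = 204.5671

CHF 204.57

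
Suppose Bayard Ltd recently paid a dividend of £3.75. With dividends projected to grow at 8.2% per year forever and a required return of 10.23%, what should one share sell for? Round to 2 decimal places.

£199.88

Gordon growth model: P₀ = D₁/(r − g). D₁ = 3.75 × (1 + 0.082) = 4.0575.
P₀ = 4.0575 / (0.1023 − 0.082) = 4.0575 / 0.0203 = 199.8768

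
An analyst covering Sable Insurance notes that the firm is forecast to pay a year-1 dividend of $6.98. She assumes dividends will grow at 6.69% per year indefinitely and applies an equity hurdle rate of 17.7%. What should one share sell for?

Gordon growth model: P₀ = D₁/(r − g), with D₁ = 6.98 given directly.
P₀ = 6.9800 / (0.177 − 0.0669) = 6.9800 / 0.1101 = 63.3969

$63.40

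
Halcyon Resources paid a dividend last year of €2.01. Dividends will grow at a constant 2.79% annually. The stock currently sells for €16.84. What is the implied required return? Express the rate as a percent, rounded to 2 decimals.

Rearranging the constant-growth DDM: r = D₁/P₀ + g.
D₁ = 2.01 × (1 + 0.0279) = 2.0661.
r = 2.0661 / 16.84 + 0.0279 = 0.12269 + 0.0279 = 0.15059

15.06%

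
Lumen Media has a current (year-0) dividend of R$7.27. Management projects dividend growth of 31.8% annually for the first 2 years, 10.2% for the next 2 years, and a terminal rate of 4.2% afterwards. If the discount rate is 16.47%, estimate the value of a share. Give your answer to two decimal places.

R$105.46

Three-stage DDM. Project D₁…D_4; terminal Gordon value at t=4 with g = 0.042; discount at r = 0.1647.
D_1 = 9.5819
D_2 = 12.6289
D_3 = 13.9170
D_4 = 15.3366
TV_4 = 15.9807/(0.1647−0.042) = 130.2422
P₀ = Σ Dₜ/(1+r)ᵗ + TV_4/(1+r)^4 = 105.4570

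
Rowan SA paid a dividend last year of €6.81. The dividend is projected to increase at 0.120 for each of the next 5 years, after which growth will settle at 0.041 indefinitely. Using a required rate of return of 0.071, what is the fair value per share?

Two-stage DDM. Project D₁…D_5 at 0.12, terminal growth 0.041, discount at r = 0.071.
D_1 = 7.6272
D_2 = 8.5425
D_3 = 9.5676
D_4 = 10.7157
D_5 = 12.0015
Terminal value at t=5: TV = D_6/(r−g) = 12.4936/(0.071−0.041) = 416.4537
P₀ = 7.6272/(1+0.071)^1 + 8.5425/(1+0.071)^2 + 9.5676/(1+0.071)^3 + 10.7157/(1+0.071)^4 + 12.0015/(1+0.071)^5 + 416.4537/(1+0.071)^5 = 334.5607

€334.56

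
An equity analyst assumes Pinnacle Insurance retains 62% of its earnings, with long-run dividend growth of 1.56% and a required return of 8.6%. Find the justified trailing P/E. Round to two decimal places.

5.48

Payout ratio b = 1 − 0.62 = 0.38.
Justified trailing P/E = b(1+g)/(r−g) = 0.38×(1+0.0156)/(0.086−0.0156) = 5.4819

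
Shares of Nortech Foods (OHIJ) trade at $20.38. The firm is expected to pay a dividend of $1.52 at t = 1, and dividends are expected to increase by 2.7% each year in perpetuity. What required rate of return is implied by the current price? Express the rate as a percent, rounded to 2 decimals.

Rearranging the constant-growth DDM: r = D₁/P₀ + g.
r = 1.5200 / 20.38 + 0.027 = 0.07458 + 0.027 = 0.10158

10.16%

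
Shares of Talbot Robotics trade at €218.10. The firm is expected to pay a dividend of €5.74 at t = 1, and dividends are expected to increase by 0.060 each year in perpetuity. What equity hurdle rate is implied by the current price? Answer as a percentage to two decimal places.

8.63%

Rearranging the constant-growth DDM: r = D₁/P₀ + g.
r = 5.7400 / 218.10 + 0.06 = 0.02632 + 0.06 = 0.08632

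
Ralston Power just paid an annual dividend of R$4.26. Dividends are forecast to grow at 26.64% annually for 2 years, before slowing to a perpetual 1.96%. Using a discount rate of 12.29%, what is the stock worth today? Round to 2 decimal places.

Two-stage DDM. Project D₁…D_2 at 0.2664, terminal growth 0.0196, discount at r = 0.1229.
D_1 = 5.3949
D_2 = 6.8321
Terminal value at t=2: TV = D_3/(r−g) = 6.9660/(0.1229−0.0196) = 67.4343
P₀ = 5.3949/(1+0.1229)^1 + 6.8321/(1+0.1229)^2 + 67.4343/(1+0.1229)^2 = 63.7037

R$63.70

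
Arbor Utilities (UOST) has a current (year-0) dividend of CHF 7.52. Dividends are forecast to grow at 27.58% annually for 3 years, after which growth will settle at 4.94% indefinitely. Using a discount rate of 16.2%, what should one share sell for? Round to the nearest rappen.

Two-stage DDM. Project D₁…D_3 at 0.2758, terminal growth 0.0494, discount at r = 0.162.
D_1 = 9.5940
D_2 = 12.2400
D_3 = 15.6159
Terminal value at t=3: TV = D_4/(r−g) = 16.3873/(0.162−0.0494) = 145.5353
P₀ = 9.5940/(1+0.162)^1 + 12.2400/(1+0.162)^2 + 15.6159/(1+0.162)^3 + 145.5353/(1+0.162)^3 = 120.0321

CHF 120.03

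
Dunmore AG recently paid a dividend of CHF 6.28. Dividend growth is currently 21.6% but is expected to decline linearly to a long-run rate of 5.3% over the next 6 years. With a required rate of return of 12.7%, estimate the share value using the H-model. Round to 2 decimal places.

CHF 130.86

H-model: P₀ = D₀[(1+g_L) + H(g_S−g_L)]/(r−g_L), with H = 6/2 = 3.
P₀ = 6.28 × [(1+0.053) + 3×(0.216−0.053)] / (0.127−0.053)
   = 6.28 × 1.5420 / 0.074 = 130.8616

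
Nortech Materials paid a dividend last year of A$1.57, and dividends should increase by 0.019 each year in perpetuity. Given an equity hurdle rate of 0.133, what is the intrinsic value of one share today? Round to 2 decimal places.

A$14.03

Gordon growth model: P₀ = D₁/(r − g). D₁ = 1.57 × (1 + 0.019) = 1.5998.
P₀ = 1.5998 / (0.133 − 0.019) = 1.5998 / 0.114 = 14.0336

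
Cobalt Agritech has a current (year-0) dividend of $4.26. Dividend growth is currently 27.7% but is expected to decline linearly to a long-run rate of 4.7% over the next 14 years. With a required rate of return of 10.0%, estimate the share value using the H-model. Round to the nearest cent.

H-model: P₀ = D₀[(1+g_L) + H(g_S−g_L)]/(r−g_L), with H = 14/2 = 7.
P₀ = 4.26 × [(1+0.047) + 7×(0.277−0.047)] / (0.1−0.047)
   = 4.26 × 2.6570 / 0.053 = 213.5626

$213.56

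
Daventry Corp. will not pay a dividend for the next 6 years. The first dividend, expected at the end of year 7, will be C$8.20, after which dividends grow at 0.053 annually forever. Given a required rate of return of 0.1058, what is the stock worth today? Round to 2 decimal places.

C$84.94

Deferred-dividend DDM. At t=6 the remaining stream is a growing perpetuity with first payment D_7 = 8.20.
V_6 = D_7/(r−g) = 8.20/(0.1058−0.053) = 155.3030
P₀ = V_6/(1+r)^6 = 155.3030/(1+0.1058)^6 = 84.9416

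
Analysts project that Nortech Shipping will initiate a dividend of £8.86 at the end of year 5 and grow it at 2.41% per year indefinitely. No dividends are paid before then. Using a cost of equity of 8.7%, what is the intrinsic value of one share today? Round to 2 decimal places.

Deferred-dividend DDM. At t=4 the remaining stream is a growing perpetuity with first payment D_5 = 8.86.
V_4 = D_5/(r−g) = 8.86/(0.087−0.0241) = 140.8585
P₀ = V_4/(1+r)^4 = 140.8585/(1+0.087)^4 = 100.8939

£100.89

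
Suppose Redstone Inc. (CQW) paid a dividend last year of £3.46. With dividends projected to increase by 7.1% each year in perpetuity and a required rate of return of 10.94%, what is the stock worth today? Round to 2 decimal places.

Gordon growth model: P₀ = D₁/(r − g). D₁ = 3.46 × (1 + 0.071) = 3.7057.
P₀ = 3.7057 / (0.1094 − 0.071) = 3.7057 / 0.0384 = 96.5016

£96.50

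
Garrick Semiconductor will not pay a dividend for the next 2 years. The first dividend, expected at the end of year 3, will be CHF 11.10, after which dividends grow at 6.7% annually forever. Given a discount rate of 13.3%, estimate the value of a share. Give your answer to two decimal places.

CHF 131.01

Deferred-dividend DDM. At t=2 the remaining stream is a growing perpetuity with first payment D_3 = 11.10.
V_2 = D_3/(r−g) = 11.10/(0.133−0.067) = 168.1818
P₀ = V_2/(1+r)^2 = 168.1818/(1+0.133)^2 = 131.0145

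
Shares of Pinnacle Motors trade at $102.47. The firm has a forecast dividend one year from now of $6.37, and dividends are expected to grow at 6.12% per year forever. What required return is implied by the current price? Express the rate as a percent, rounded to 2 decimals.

12.34%

Rearranging the constant-growth DDM: r = D₁/P₀ + g.
r = 6.3700 / 102.47 + 0.0612 = 0.06216 + 0.0612 = 0.12336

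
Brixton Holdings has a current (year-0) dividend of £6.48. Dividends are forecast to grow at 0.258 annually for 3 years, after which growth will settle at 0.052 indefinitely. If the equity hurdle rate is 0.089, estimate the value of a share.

£310.14

Two-stage DDM. Project D₁…D_3 at 0.258, terminal growth 0.052, discount at r = 0.089.
D_1 = 8.1518
D_2 = 10.2550
D_3 = 12.9008
Terminal value at t=3: TV = D_4/(r−g) = 13.5717/(0.089−0.052) = 366.8014
P₀ = 8.1518/(1+0.089)^1 + 10.2550/(1+0.089)^2 + 12.9008/(1+0.089)^3 + 366.8014/(1+0.089)^3 = 310.1411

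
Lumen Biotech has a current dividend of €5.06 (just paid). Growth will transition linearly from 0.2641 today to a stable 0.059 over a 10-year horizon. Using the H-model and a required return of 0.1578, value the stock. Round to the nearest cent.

€106.76

H-model: P₀ = D₀[(1+g_L) + H(g_S−g_L)]/(r−g_L), with H = 10/2 = 5.
P₀ = 5.06 × [(1+0.059) + 5×(0.2641−0.059)] / (0.1578−0.059)
   = 5.06 × 2.0845 / 0.0988 = 106.7568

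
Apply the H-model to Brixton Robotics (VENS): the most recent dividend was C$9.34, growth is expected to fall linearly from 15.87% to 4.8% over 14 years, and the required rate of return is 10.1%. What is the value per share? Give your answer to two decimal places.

H-model: P₀ = D₀[(1+g_L) + H(g_S−g_L)]/(r−g_L), with H = 14/2 = 7.
P₀ = 9.34 × [(1+0.048) + 7×(0.1587−0.048)] / (0.101−0.048)
   = 9.34 × 1.8229 / 0.053 = 321.2431

C$321.24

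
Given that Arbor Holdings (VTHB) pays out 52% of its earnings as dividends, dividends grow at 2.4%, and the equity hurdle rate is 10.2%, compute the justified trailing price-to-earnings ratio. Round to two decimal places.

6.83

Justified trailing P/E = b(1+g)/(r−g) = 0.52×(1+0.024)/(0.102−0.024) = 6.8267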